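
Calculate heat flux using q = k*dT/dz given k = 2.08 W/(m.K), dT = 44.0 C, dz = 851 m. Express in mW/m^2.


q = k * dT / dz * 1000
= 2.08 * 44.0 / 851 * 1000
= 0.107544 * 1000
= 107.5441 mW/m^2

107.5441


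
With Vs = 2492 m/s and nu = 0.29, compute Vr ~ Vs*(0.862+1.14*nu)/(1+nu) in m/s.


Numerator factor = 0.862 + 1.14*0.29 = 1.1926
Denominator = 1 + 0.29 = 1.29
Vr = 2492 * 1.1926 / 1.29 = 2303.84 m/s

2303.84


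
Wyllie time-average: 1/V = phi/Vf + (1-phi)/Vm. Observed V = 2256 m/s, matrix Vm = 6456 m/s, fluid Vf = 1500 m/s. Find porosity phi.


1/V - 1/Vm = 1/2256 - 1/6456 = 0.00028837
1/Vf - 1/Vm = 1/1500 - 1/6456 = 0.00051177
phi = 0.00028837 / 0.00051177 = 0.5635

0.5635


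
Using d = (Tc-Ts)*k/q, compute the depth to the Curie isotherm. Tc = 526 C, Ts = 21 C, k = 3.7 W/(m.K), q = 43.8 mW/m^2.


T_Curie - T_surf = 526 - 21 = 505 C
Convert q to W/m^2: 43.8 mW/m^2 = 0.0438 W/m^2
d = 505 * 3.7 / 0.0438 = 42659.82 m

42659.82


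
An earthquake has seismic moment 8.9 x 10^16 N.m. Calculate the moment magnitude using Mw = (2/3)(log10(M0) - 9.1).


log10(M0) = log10(8.9 x 10^16) = 16.9494
Mw = 2/3 * (16.9494 - 9.1)
= 2/3 * 7.8494
= 5.23

5.23


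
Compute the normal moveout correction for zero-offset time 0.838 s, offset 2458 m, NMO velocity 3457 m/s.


x/Vnmo = 2458/3457 = 0.711021
(x/Vnmo)^2 = 0.505551
t0^2 = 0.702244
sqrt(0.702244 + 0.505551) = 1.098997
dt = 1.098997 - 0.838 = 0.260997

0.260997


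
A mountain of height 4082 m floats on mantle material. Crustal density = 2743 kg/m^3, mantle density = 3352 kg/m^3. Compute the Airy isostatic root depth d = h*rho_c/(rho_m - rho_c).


rho_m - rho_c = 3352 - 2743 = 609
d = 4082 * 2743 / 609
= 11196926 / 609
= 18385.76 m

18385.76


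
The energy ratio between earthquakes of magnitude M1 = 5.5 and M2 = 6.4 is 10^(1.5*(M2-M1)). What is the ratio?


M2 - M1 = 6.4 - 5.5 = 0.9
1.5 * 0.9 = 1.35
ratio = 10^1.35 = 22.39

22.39


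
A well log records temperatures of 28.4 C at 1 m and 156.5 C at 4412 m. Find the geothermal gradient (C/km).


dT = 156.5 - 28.4 = 128.1 C
dz = 4412 - 1 = 4411 m
gradient = dT/dz * 1000 = 128.1/4411 * 1000 = 29.041 C/km

29.041


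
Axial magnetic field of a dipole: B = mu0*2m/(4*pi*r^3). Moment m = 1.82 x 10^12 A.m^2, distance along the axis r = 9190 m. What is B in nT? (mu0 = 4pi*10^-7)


m = 1.82 x 10^12 = 1820000000000 A.m^2
2m = 3640000000000 A.m^2
r^3 = 9190^3 = 776151559000
B = (4pi*10^-7) * 3640000000000 / (4*pi * 776151559000) * 1e9
= 4574158.903627 / 9753408143306.66 * 1e9
= 468.9806 nT

468.9806


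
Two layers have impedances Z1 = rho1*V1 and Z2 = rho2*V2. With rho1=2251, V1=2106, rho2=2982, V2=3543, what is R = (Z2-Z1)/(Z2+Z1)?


Z1 = 2251 * 2106 = 4740606
Z2 = 2982 * 3543 = 10565226
R = (10565226 - 4740606) / (10565226 + 4740606) = 5824620 / 15305832 = 0.3805

0.3805


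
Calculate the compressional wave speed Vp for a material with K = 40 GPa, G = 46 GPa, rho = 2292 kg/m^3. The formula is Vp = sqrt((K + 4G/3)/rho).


First compute the effective modulus:
K + 4G/3 = 40e9 + 4*46e9/3 = 101333333333.33 Pa
Then divide by density:
101333333333.33 / 2292 = 44211751.018 Pa/(kg/m^3)
Take the square root:
Vp = sqrt(44211751.018) = 6649.19 m/s

6649.19


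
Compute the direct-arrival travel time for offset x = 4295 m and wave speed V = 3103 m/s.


t = x / V
= 4295 / 3103
= 1.3841 s

1.3841


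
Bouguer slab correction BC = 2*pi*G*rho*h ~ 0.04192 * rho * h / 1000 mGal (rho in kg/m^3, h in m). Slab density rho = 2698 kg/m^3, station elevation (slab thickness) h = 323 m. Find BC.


BC = 0.04192 * rho * h / 1000
= 0.04192 * 2698 * 323 / 1000
= 36.5314 mGal

36.5314


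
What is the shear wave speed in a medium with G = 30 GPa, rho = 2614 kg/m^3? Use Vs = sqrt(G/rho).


Convert G to Pa: G = 30e9 Pa
Compute G/rho = 30e9 / 2614 = 11476664.1163
Vs = sqrt(11476664.1163) = 3387.72 m/s

3387.72


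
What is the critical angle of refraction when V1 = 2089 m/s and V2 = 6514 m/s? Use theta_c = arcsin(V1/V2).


V1/V2 = 2089/6514 = 0.320694
theta_c = arcsin(0.320694) = 18.7049 degrees

18.7049


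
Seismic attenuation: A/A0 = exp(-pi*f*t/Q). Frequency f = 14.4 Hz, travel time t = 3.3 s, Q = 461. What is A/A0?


pi*f*t/Q = pi*14.4*3.3/461 = 0.323836
A/A0 = exp(-0.323836) = 0.723369

0.723369


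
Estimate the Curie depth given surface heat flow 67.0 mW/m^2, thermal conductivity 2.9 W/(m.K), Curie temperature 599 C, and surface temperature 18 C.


T_Curie - T_surf = 599 - 18 = 581 C
Convert q to W/m^2: 67.0 mW/m^2 = 0.067 W/m^2
d = 581 * 2.9 / 0.067 = 25147.76 m

25147.76


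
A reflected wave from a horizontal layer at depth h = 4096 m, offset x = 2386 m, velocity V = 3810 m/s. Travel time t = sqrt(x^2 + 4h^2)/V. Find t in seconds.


x^2 + 4h^2 = 2386^2 + 4*4096^2 = 5692996 + 67108864 = 72801860
sqrt(72801860) = 8532.4006
t = 8532.4006 / 3810 = 2.2395 s

2.2395


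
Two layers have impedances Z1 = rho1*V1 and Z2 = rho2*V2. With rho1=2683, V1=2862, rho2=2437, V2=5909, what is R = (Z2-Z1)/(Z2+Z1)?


Z1 = 2683 * 2862 = 7678746
Z2 = 2437 * 5909 = 14400233
R = (14400233 - 7678746) / (14400233 + 7678746) = 6721487 / 22078979 = 0.3044

0.3044


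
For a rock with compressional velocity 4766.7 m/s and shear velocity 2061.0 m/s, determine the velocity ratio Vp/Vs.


Vp/Vs = 4766.7 / 2061.0
= 2.3128

2.3128


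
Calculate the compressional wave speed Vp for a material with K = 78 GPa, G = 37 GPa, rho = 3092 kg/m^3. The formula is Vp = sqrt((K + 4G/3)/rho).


First compute the effective modulus:
K + 4G/3 = 78e9 + 4*37e9/3 = 127333333333.33 Pa
Then divide by density:
127333333333.33 / 3092 = 41181543.7689 Pa/(kg/m^3)
Take the square root:
Vp = sqrt(41181543.7689) = 6417.28 m/s

6417.28


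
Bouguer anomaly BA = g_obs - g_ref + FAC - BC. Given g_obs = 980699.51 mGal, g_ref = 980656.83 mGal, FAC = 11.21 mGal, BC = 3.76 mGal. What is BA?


BA = g_obs - g_ref + FAC - BC
= 980699.51 - 980656.83 + 11.21 - 3.76
= 50.13 mGal

50.13


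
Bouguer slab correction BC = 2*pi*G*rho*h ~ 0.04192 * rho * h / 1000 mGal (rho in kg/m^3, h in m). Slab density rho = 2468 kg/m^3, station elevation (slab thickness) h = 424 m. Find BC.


BC = 0.04192 * rho * h / 1000
= 0.04192 * 2468 * 424 / 1000
= 43.8664 mGal

43.8664


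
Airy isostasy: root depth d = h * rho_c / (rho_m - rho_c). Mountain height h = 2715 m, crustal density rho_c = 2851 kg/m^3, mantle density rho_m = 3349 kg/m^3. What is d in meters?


rho_m - rho_c = 3349 - 2851 = 498
d = 2715 * 2851 / 498
= 7740465 / 498
= 15543.1 m

15543.1


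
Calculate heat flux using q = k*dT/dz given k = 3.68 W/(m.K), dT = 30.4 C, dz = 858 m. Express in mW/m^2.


q = k * dT / dz * 1000
= 3.68 * 30.4 / 858 * 1000
= 0.130387 * 1000
= 130.3869 mW/m^2

130.3869


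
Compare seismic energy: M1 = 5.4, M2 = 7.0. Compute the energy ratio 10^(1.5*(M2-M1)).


M2 - M1 = 7.0 - 5.4 = 1.6
1.5 * 1.6 = 2.4
ratio = 10^2.4 = 251.19

251.19


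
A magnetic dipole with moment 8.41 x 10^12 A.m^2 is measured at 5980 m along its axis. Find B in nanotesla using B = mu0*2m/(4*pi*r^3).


m = 8.41 x 10^12 = 8410000000000 A.m^2
2m = 16820000000000 A.m^2
r^3 = 5980^3 = 213847192000
B = (4pi*10^-7) * 16820000000000 / (4*pi * 213847192000) * 1e9
= 21136635.373352 / 2687283069512.02 * 1e9
= 7865.4294 nT

7865.4294


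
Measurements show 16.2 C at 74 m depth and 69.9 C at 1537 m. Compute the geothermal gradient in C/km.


dT = 69.9 - 16.2 = 53.7 C
dz = 1537 - 74 = 1463 m
gradient = dT/dz * 1000 = 53.7/1463 * 1000 = 36.7054 C/km

36.7054


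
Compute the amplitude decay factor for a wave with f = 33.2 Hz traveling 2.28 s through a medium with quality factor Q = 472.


pi*f*t/Q = pi*33.2*2.28/472 = 0.503826
A/A0 = exp(-0.503826) = 0.604214

0.604214


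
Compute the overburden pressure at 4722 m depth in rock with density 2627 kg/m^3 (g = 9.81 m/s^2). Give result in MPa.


P = rho * g * z / 1e6
= 2627 * 9.81 * 4722 / 1e6
= 121690048.14 / 1e6
= 121.69 MPa

121.69


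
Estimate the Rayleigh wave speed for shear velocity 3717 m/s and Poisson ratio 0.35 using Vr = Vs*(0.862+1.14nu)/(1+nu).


Numerator factor = 0.862 + 1.14*0.35 = 1.261
Denominator = 1 + 0.35 = 1.35
Vr = 3717 * 1.261 / 1.35 = 3471.95 m/s

3471.95


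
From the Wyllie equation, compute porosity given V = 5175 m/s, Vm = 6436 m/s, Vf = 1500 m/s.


1/V - 1/Vm = 1/5175 - 1/6436 = 3.786e-05
1/Vf - 1/Vm = 1/1500 - 1/6436 = 0.00051129
phi = 3.786e-05 / 0.00051129 = 0.074

0.074


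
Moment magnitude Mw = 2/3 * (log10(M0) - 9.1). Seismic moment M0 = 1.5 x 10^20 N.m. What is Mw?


log10(M0) = log10(1.5 x 10^20) = 20.1761
Mw = 2/3 * (20.1761 - 9.1)
= 2/3 * 11.0761
= 7.38

7.38


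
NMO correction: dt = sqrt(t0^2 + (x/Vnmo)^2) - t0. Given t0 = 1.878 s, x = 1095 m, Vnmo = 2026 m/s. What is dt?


x/Vnmo = 1095/2026 = 0.540474
(x/Vnmo)^2 = 0.292112
t0^2 = 3.526884
sqrt(3.526884 + 0.292112) = 1.954225
dt = 1.954225 - 1.878 = 0.076225

0.076225


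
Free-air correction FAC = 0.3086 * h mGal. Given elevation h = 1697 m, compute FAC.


FAC = 0.3086 * h
= 0.3086 * 1697
= 523.6942 mGal

523.6942


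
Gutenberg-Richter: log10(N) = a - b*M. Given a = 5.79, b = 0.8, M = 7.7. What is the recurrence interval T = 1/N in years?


log10(N) = 5.79 - 0.8*7.7 = -0.37
N = 10^-0.37 = 0.42658
T = 1/N = 1/0.42658 = 2.3442 years

2.3442


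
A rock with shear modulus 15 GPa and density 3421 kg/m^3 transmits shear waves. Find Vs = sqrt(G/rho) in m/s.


Convert G to Pa: G = 15e9 Pa
Compute G/rho = 15e9 / 3421 = 4384682.8413
Vs = sqrt(4384682.8413) = 2093.96 m/s

2093.96


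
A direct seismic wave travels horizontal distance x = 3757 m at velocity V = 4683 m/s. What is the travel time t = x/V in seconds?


t = x / V
= 3757 / 4683
= 0.8023 s

0.8023


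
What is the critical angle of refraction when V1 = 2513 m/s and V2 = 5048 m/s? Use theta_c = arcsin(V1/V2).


V1/V2 = 2513/5048 = 0.497821
theta_c = arcsin(0.497821) = 29.8559 degrees

29.8559


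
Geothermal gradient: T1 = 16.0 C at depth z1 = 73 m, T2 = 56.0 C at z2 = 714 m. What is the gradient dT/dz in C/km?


dT = 56.0 - 16.0 = 40.0 C
dz = 714 - 73 = 641 m
gradient = dT/dz * 1000 = 40.0/641 * 1000 = 62.4025 C/km

62.4025


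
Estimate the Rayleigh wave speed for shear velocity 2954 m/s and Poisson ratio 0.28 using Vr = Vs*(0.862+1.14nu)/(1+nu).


Numerator factor = 0.862 + 1.14*0.28 = 1.1812
Denominator = 1 + 0.28 = 1.28
Vr = 2954 * 1.1812 / 1.28 = 2725.99 m/s

2725.99


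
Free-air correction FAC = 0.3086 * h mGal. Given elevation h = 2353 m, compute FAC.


FAC = 0.3086 * h
= 0.3086 * 2353
= 726.1358 mGal

726.1358


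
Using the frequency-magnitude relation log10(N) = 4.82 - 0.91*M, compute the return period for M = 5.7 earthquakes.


log10(N) = 4.82 - 0.91*5.7 = -0.367
N = 10^-0.367 = 0.429536
T = 1/N = 1/0.429536 = 2.3281 years

2.3281


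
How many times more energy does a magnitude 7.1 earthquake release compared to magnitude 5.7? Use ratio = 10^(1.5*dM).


M2 - M1 = 7.1 - 5.7 = 1.4
1.5 * 1.4 = 2.1
ratio = 10^2.1 = 125.89

125.89


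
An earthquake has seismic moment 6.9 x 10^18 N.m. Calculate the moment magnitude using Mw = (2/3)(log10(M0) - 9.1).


log10(M0) = log10(6.9 x 10^18) = 18.8388
Mw = 2/3 * (18.8388 - 9.1)
= 2/3 * 9.7388
= 6.49

6.49


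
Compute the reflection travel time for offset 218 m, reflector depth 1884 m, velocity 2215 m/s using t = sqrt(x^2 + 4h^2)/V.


x^2 + 4h^2 = 218^2 + 4*1884^2 = 47524 + 14197824 = 14245348
sqrt(14245348) = 3774.301
t = 3774.301 / 2215 = 1.704 s

1.704


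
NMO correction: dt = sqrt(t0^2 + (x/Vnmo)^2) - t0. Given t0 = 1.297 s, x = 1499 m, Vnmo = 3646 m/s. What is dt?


x/Vnmo = 1499/3646 = 0.411135
(x/Vnmo)^2 = 0.169032
t0^2 = 1.682209
sqrt(1.682209 + 0.169032) = 1.360603
dt = 1.360603 - 1.297 = 0.063603

0.063603


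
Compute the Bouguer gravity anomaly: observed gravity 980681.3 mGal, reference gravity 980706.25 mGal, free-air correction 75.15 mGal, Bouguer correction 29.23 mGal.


BA = g_obs - g_ref + FAC - BC
= 980681.3 - 980706.25 + 75.15 - 29.23
= 20.97 mGal

20.97


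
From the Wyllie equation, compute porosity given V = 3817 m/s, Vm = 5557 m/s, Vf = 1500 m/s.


1/V - 1/Vm = 1/3817 - 1/5557 = 8.203e-05
1/Vf - 1/Vm = 1/1500 - 1/5557 = 0.00048671
phi = 8.203e-05 / 0.00048671 = 0.1685

0.1685


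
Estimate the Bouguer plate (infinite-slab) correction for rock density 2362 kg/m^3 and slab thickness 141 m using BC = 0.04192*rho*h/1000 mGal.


BC = 0.04192 * rho * h / 1000
= 0.04192 * 2362 * 141 / 1000
= 13.9611 mGal

13.9611


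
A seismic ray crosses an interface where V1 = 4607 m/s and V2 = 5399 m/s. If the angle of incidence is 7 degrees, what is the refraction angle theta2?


sin(theta1) = sin(7 deg) = 0.121869
sin(theta2) = V2/V1 * sin(theta1) = 5399/4607 * 0.121869 = 0.14282
theta2 = arcsin(0.14282) = 8.2111 degrees

8.2111


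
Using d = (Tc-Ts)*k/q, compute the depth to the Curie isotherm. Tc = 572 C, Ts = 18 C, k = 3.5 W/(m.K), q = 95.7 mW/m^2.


T_Curie - T_surf = 572 - 18 = 554 C
Convert q to W/m^2: 95.7 mW/m^2 = 0.0957 W/m^2
d = 554 * 3.5 / 0.0957 = 20261.23 m

20261.23


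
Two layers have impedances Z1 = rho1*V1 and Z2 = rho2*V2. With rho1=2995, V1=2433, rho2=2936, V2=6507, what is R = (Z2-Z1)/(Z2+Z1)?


Z1 = 2995 * 2433 = 7286835
Z2 = 2936 * 6507 = 19104552
R = (19104552 - 7286835) / (19104552 + 7286835) = 11817717 / 26391387 = 0.4478

0.4478


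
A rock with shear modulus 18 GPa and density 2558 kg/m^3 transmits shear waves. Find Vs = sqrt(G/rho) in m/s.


Convert G to Pa: G = 18e9 Pa
Compute G/rho = 18e9 / 2558 = 7036747.459
Vs = sqrt(7036747.459) = 2652.69 m/s

2652.69


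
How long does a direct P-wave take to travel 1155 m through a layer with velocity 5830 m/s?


t = x / V
= 1155 / 5830
= 0.1981 s

0.1981


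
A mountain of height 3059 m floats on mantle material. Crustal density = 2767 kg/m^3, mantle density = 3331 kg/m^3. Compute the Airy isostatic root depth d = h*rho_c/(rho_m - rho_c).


rho_m - rho_c = 3331 - 2767 = 564
d = 3059 * 2767 / 564
= 8464253 / 564
= 15007.54 m

15007.54


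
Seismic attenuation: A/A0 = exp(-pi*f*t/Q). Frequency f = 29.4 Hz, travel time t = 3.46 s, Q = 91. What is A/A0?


pi*f*t/Q = pi*29.4*3.46/91 = 3.511817
A/A0 = exp(-3.511817) = 0.029843

0.029843


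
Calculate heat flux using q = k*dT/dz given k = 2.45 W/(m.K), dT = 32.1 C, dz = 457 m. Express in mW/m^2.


q = k * dT / dz * 1000
= 2.45 * 32.1 / 457 * 1000
= 0.17209 * 1000
= 172.0897 mW/m^2

172.0897


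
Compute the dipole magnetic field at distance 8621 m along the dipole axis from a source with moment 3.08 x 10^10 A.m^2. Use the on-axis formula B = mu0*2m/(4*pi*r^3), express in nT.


m = 3.08 x 10^10 = 30800000000 A.m^2
2m = 61600000000 A.m^2
r^3 = 8621^3 = 640726867061
B = (4pi*10^-7) * 61600000000 / (4*pi * 640726867061) * 1e9
= 77408.842984 / 8051611274065.77 * 1e9
= 9.6141 nT

9.6141


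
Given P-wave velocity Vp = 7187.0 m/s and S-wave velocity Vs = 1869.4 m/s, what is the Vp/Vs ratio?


Vp/Vs = 7187.0 / 1869.4
= 3.8445

3.8445


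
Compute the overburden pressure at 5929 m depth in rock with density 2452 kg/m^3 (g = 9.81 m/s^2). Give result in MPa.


P = rho * g * z / 1e6
= 2452 * 9.81 * 5929 / 1e6
= 142616877.48 / 1e6
= 142.6169 MPa

142.6169


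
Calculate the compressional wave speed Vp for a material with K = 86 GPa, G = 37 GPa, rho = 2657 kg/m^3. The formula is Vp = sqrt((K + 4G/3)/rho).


First compute the effective modulus:
K + 4G/3 = 86e9 + 4*37e9/3 = 135333333333.33 Pa
Then divide by density:
135333333333.33 / 2657 = 50934638.063 Pa/(kg/m^3)
Take the square root:
Vp = sqrt(50934638.063) = 7136.85 m/s

7136.85


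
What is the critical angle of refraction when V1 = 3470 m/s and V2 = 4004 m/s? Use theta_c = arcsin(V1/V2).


V1/V2 = 3470/4004 = 0.866633
theta_c = arcsin(0.866633) = 60.0697 degrees

60.0697


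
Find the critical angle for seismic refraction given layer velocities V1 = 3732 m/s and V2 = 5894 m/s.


V1/V2 = 3732/5894 = 0.633186
theta_c = arcsin(0.633186) = 39.2856 degrees

39.2856


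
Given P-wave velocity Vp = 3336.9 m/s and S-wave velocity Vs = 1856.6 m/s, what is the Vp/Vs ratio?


Vp/Vs = 3336.9 / 1856.6
= 1.7973

1.7973


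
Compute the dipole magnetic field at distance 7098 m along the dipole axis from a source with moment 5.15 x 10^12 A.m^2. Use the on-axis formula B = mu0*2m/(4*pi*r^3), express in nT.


m = 5.15 x 10^12 = 5150000000000 A.m^2
2m = 10300000000000 A.m^2
r^3 = 7098^3 = 357608625192
B = (4pi*10^-7) * 10300000000000 / (4*pi * 357608625192) * 1e9
= 12943361.73279 / 4493842519054.13 * 1e9
= 2880.2437 nT

2880.2437


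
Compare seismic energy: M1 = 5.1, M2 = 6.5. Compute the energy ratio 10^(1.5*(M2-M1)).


M2 - M1 = 6.5 - 5.1 = 1.4
1.5 * 1.4 = 2.1
ratio = 10^2.1 = 125.89

125.89


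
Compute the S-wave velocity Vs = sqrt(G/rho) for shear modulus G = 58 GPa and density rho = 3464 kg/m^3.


Convert G to Pa: G = 58e9 Pa
Compute G/rho = 58e9 / 3464 = 16743648.9607
Vs = sqrt(16743648.9607) = 4091.9 m/s

4091.9


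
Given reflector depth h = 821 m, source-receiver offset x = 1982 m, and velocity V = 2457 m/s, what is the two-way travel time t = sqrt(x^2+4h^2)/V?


x^2 + 4h^2 = 1982^2 + 4*821^2 = 3928324 + 2696164 = 6624488
sqrt(6624488) = 2573.8081
t = 2573.8081 / 2457 = 1.0475 s

1.0475


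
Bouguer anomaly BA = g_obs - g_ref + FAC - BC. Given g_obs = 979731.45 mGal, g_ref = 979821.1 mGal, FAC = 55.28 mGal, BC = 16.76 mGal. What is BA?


BA = g_obs - g_ref + FAC - BC
= 979731.45 - 979821.1 + 55.28 - 16.76
= -51.13 mGal

-51.13


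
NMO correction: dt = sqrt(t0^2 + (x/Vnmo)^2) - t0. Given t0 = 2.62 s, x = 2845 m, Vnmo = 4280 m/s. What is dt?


x/Vnmo = 2845/4280 = 0.66472
(x/Vnmo)^2 = 0.441852
t0^2 = 6.8644
sqrt(6.8644 + 0.441852) = 2.703008
dt = 2.703008 - 2.62 = 0.083008

0.083008


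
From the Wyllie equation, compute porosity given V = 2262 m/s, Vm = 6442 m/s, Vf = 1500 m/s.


1/V - 1/Vm = 1/2262 - 1/6442 = 0.00028686
1/Vf - 1/Vm = 1/1500 - 1/6442 = 0.00051144
phi = 0.00028686 / 0.00051144 = 0.5609

0.5609


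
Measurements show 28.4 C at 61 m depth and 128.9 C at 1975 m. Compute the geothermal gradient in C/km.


dT = 128.9 - 28.4 = 100.5 C
dz = 1975 - 61 = 1914 m
gradient = dT/dz * 1000 = 100.5/1914 * 1000 = 52.5078 C/km

52.5078


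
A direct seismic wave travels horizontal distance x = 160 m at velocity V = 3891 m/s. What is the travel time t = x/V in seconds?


t = x / V
= 160 / 3891
= 0.0411 s

0.0411


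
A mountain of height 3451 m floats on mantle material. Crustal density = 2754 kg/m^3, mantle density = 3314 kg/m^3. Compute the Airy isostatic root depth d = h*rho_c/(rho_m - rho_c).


rho_m - rho_c = 3314 - 2754 = 560
d = 3451 * 2754 / 560
= 9504054 / 560
= 16971.53 m

16971.53


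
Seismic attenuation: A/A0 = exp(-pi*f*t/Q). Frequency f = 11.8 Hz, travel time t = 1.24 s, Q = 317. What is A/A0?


pi*f*t/Q = pi*11.8*1.24/317 = 0.145009
A/A0 = exp(-0.145009) = 0.865015

0.865015


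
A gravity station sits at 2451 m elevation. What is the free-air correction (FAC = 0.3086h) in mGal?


FAC = 0.3086 * h
= 0.3086 * 2451
= 756.3786 mGal

756.3786


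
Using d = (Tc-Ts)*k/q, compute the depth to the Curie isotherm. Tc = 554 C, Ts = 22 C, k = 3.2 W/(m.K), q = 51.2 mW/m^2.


T_Curie - T_surf = 554 - 22 = 532 C
Convert q to W/m^2: 51.2 mW/m^2 = 0.0512 W/m^2
d = 532 * 3.2 / 0.0512 = 33250.0 m

33250.0


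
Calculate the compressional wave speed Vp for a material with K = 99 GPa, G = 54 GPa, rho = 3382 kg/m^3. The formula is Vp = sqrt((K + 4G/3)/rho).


First compute the effective modulus:
K + 4G/3 = 99e9 + 4*54e9/3 = 171000000000.0 Pa
Then divide by density:
171000000000.0 / 3382 = 50561797.7528 Pa/(kg/m^3)
Take the square root:
Vp = sqrt(50561797.7528) = 7110.68 m/s

7110.68


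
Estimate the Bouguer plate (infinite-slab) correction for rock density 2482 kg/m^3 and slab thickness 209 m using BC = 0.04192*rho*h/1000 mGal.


BC = 0.04192 * rho * h / 1000
= 0.04192 * 2482 * 209 / 1000
= 21.7455 mGal

21.7455


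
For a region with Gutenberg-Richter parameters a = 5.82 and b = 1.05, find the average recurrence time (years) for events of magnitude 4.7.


log10(N) = 5.82 - 1.05*4.7 = 0.885
N = 10^0.885 = 7.673615
T = 1/N = 1/7.673615 = 0.1303 years

0.1303


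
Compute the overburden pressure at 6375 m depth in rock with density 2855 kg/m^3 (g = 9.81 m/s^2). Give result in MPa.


P = rho * g * z / 1e6
= 2855 * 9.81 * 6375 / 1e6
= 178548131.25 / 1e6
= 178.5481 MPa

178.5481


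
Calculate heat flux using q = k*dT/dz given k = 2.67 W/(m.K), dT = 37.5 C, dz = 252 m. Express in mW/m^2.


q = k * dT / dz * 1000
= 2.67 * 37.5 / 252 * 1000
= 0.397321 * 1000
= 397.3214 mW/m^2

397.3214


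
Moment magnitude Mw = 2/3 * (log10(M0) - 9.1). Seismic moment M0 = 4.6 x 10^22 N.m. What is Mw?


log10(M0) = log10(4.6 x 10^22) = 22.6628
Mw = 2/3 * (22.6628 - 9.1)
= 2/3 * 13.5628
= 9.04

9.04


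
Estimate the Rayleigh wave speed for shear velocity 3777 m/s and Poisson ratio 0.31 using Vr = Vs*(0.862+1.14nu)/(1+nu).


Numerator factor = 0.862 + 1.14*0.31 = 1.2154
Denominator = 1 + 0.31 = 1.31
Vr = 3777 * 1.2154 / 1.31 = 3504.25 m/s

3504.25


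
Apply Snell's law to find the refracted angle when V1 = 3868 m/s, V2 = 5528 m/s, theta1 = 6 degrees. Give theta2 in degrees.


sin(theta1) = sin(6 deg) = 0.104528
sin(theta2) = V2/V1 * sin(theta1) = 5528/3868 * 0.104528 = 0.149388
theta2 = arcsin(0.149388) = 8.5915 degrees

8.5915


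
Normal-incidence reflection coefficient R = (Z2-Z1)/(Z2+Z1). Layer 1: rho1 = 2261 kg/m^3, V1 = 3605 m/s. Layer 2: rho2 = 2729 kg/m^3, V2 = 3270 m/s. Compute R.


Z1 = 2261 * 3605 = 8150905
Z2 = 2729 * 3270 = 8923830
R = (8923830 - 8150905) / (8923830 + 8150905) = 772925 / 17074735 = 0.0453

0.0453


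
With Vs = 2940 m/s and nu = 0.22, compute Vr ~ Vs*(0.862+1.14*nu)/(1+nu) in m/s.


Numerator factor = 0.862 + 1.14*0.22 = 1.1128
Denominator = 1 + 0.22 = 1.22
Vr = 2940 * 1.1128 / 1.22 = 2681.67 m/s

2681.67


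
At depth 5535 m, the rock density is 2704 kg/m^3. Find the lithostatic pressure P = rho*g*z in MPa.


P = rho * g * z / 1e6
= 2704 * 9.81 * 5535 / 1e6
= 146822738.4 / 1e6
= 146.8227 MPa

146.8227


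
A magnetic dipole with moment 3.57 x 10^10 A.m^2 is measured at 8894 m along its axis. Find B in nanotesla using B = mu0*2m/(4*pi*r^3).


m = 3.57 x 10^10 = 35700000000 A.m^2
2m = 71400000000 A.m^2
r^3 = 8894^3 = 703544180984
B = (4pi*10^-7) * 71400000000 / (4*pi * 703544180984) * 1e9
= 89723.886187 / 8840996921820.73 * 1e9
= 10.1486 nT

10.1486


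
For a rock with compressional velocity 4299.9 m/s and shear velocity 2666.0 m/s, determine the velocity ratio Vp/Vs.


Vp/Vs = 4299.9 / 2666.0
= 1.6129

1.6129


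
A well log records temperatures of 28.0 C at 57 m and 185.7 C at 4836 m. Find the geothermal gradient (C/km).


dT = 185.7 - 28.0 = 157.7 C
dz = 4836 - 57 = 4779 m
gradient = dT/dz * 1000 = 157.7/4779 * 1000 = 32.9985 C/km

32.9985


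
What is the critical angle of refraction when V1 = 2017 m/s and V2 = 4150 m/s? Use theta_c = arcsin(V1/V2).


V1/V2 = 2017/4150 = 0.486024
theta_c = arcsin(0.486024) = 29.0796 degrees

29.0796


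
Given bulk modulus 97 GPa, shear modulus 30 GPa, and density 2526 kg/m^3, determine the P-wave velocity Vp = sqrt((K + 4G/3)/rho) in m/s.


First compute the effective modulus:
K + 4G/3 = 97e9 + 4*30e9/3 = 137000000000.0 Pa
Then divide by density:
137000000000.0 / 2526 = 54235946.1599 Pa/(kg/m^3)
Take the square root:
Vp = sqrt(54235946.1599) = 7364.51 m/s

7364.51


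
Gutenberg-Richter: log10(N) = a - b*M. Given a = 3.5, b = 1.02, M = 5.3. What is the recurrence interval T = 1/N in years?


log10(N) = 3.5 - 1.02*5.3 = -1.906
N = 10^-1.906 = 0.012417
T = 1/N = 1/0.012417 = 80.5378 years

80.5378


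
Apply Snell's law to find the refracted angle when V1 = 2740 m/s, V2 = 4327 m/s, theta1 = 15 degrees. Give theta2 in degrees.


sin(theta1) = sin(15 deg) = 0.258819
sin(theta2) = V2/V1 * sin(theta1) = 4327/2740 * 0.258819 = 0.408726
theta2 = arcsin(0.408726) = 24.1248 degrees

24.1248


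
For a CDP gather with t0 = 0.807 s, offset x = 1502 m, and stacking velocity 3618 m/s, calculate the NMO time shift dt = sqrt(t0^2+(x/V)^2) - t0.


x/Vnmo = 1502/3618 = 0.415146
(x/Vnmo)^2 = 0.172347
t0^2 = 0.651249
sqrt(0.651249 + 0.172347) = 0.907522
dt = 0.907522 - 0.807 = 0.100522

0.100522


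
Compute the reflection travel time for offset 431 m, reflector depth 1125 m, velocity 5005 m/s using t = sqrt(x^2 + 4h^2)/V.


x^2 + 4h^2 = 431^2 + 4*1125^2 = 185761 + 5062500 = 5248261
sqrt(5248261) = 2290.9083
t = 2290.9083 / 5005 = 0.4577 s

0.4577


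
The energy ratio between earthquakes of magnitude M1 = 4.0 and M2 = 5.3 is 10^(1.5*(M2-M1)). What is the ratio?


M2 - M1 = 5.3 - 4.0 = 1.3
1.5 * 1.3 = 1.95
ratio = 10^1.95 = 89.13

89.13


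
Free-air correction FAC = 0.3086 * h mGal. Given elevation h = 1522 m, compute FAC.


FAC = 0.3086 * h
= 0.3086 * 1522
= 469.6892 mGal

469.6892


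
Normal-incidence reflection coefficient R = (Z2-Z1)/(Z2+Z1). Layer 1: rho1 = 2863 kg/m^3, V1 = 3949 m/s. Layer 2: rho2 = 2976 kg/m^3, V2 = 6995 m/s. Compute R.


Z1 = 2863 * 3949 = 11305987
Z2 = 2976 * 6995 = 20817120
R = (20817120 - 11305987) / (20817120 + 11305987) = 9511133 / 32123107 = 0.2961

0.2961


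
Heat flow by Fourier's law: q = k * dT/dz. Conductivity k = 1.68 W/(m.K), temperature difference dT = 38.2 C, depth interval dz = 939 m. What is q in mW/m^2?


q = k * dT / dz * 1000
= 1.68 * 38.2 / 939 * 1000
= 0.068345 * 1000
= 68.345 mW/m^2

68.345


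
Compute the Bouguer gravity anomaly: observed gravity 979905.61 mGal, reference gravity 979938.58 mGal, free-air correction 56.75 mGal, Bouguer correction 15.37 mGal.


BA = g_obs - g_ref + FAC - BC
= 979905.61 - 979938.58 + 56.75 - 15.37
= 8.41 mGal

8.41


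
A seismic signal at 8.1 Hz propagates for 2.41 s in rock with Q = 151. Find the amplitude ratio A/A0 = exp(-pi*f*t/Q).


pi*f*t/Q = pi*8.1*2.41/151 = 0.406139
A/A0 = exp(-0.406139) = 0.666217

0.666217


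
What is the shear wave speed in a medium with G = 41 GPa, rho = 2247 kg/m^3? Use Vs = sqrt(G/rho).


Convert G to Pa: G = 41e9 Pa
Compute G/rho = 41e9 / 2247 = 18246550.9568
Vs = sqrt(18246550.9568) = 4271.6 m/s

4271.6


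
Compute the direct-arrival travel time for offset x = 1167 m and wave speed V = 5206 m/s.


t = x / V
= 1167 / 5206
= 0.2242 s

0.2242


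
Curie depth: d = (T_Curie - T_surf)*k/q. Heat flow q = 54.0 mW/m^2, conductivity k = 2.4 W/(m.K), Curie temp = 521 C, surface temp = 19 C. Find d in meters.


T_Curie - T_surf = 521 - 19 = 502 C
Convert q to W/m^2: 54.0 mW/m^2 = 0.054 W/m^2
d = 502 * 2.4 / 0.054 = 22311.11 m

22311.11


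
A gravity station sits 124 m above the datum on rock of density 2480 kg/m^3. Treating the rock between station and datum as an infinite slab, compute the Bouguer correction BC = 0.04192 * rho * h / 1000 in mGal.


BC = 0.04192 * rho * h / 1000
= 0.04192 * 2480 * 124 / 1000
= 12.8912 mGal

12.8912


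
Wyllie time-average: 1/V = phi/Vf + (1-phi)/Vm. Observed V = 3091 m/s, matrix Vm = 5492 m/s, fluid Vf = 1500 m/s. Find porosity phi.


1/V - 1/Vm = 1/3091 - 1/5492 = 0.00014144
1/Vf - 1/Vm = 1/1500 - 1/5492 = 0.00048458
phi = 0.00014144 / 0.00048458 = 0.2919

0.2919


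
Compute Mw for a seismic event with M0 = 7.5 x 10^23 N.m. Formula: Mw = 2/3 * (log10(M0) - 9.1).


log10(M0) = log10(7.5 x 10^23) = 23.8751
Mw = 2/3 * (23.8751 - 9.1)
= 2/3 * 14.7751
= 9.85

9.85


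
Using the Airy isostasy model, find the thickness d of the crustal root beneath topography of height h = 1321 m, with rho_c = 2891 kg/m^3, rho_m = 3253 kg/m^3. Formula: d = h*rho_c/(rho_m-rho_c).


rho_m - rho_c = 3253 - 2891 = 362
d = 1321 * 2891 / 362
= 3819011 / 362
= 10549.75 m

10549.75


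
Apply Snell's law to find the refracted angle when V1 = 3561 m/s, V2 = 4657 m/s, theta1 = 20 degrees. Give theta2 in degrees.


sin(theta1) = sin(20 deg) = 0.34202
sin(theta2) = V2/V1 * sin(theta1) = 4657/3561 * 0.34202 = 0.447287
theta2 = arcsin(0.447287) = 26.5697 degrees

26.5697


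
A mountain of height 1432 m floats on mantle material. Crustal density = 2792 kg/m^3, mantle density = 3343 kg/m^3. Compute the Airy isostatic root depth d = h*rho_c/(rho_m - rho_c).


rho_m - rho_c = 3343 - 2792 = 551
d = 1432 * 2792 / 551
= 3998144 / 551
= 7256.16 m

7256.16


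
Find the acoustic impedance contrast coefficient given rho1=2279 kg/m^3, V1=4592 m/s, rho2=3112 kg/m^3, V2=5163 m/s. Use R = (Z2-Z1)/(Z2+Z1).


Z1 = 2279 * 4592 = 10465168
Z2 = 3112 * 5163 = 16067256
R = (16067256 - 10465168) / (16067256 + 10465168) = 5602088 / 26532424 = 0.2111

0.2111


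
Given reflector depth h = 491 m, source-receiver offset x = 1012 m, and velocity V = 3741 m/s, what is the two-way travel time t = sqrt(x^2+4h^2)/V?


x^2 + 4h^2 = 1012^2 + 4*491^2 = 1024144 + 964324 = 1988468
sqrt(1988468) = 1410.1305
t = 1410.1305 / 3741 = 0.3769 s

0.3769


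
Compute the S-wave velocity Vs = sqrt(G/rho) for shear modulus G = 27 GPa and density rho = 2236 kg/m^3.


Convert G to Pa: G = 27e9 Pa
Compute G/rho = 27e9 / 2236 = 12075134.1682
Vs = sqrt(12075134.1682) = 3474.93 m/s

3474.93


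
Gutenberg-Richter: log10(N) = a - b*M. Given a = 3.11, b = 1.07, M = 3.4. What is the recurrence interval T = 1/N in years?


log10(N) = 3.11 - 1.07*3.4 = -0.528
N = 10^-0.528 = 0.296483
T = 1/N = 1/0.296483 = 3.3729 years

3.3729


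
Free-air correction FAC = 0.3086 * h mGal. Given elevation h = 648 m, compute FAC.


FAC = 0.3086 * h
= 0.3086 * 648
= 199.9728 mGal

199.9728


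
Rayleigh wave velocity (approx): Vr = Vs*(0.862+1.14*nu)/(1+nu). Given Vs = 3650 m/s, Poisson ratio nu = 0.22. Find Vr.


Numerator factor = 0.862 + 1.14*0.22 = 1.1128
Denominator = 1 + 0.22 = 1.22
Vr = 3650 * 1.1128 / 1.22 = 3329.28 m/s

3329.28


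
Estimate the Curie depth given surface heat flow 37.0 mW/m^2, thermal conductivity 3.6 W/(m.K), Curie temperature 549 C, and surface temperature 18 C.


T_Curie - T_surf = 549 - 18 = 531 C
Convert q to W/m^2: 37.0 mW/m^2 = 0.037 W/m^2
d = 531 * 3.6 / 0.037 = 51664.86 m

51664.86


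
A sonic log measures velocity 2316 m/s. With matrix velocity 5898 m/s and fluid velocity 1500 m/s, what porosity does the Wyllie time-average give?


1/V - 1/Vm = 1/2316 - 1/5898 = 0.00026223
1/Vf - 1/Vm = 1/1500 - 1/5898 = 0.00049712
phi = 0.00026223 / 0.00049712 = 0.5275

0.5275


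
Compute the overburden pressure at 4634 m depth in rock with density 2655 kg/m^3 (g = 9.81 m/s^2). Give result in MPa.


P = rho * g * z / 1e6
= 2655 * 9.81 * 4634 / 1e6
= 120695078.7 / 1e6
= 120.6951 MPa

120.6951


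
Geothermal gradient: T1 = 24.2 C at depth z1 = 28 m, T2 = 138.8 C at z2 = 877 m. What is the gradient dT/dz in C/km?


dT = 138.8 - 24.2 = 114.6 C
dz = 877 - 28 = 849 m
gradient = dT/dz * 1000 = 114.6/849 * 1000 = 134.9823 C/km

134.9823


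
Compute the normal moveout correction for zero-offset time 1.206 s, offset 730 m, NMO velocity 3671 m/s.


x/Vnmo = 730/3671 = 0.198856
(x/Vnmo)^2 = 0.039544
t0^2 = 1.454436
sqrt(1.454436 + 0.039544) = 1.222285
dt = 1.222285 - 1.206 = 0.016285

0.016285


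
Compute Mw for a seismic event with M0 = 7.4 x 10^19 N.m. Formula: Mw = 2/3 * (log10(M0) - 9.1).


log10(M0) = log10(7.4 x 10^19) = 19.8692
Mw = 2/3 * (19.8692 - 9.1)
= 2/3 * 10.7692
= 7.18

7.18


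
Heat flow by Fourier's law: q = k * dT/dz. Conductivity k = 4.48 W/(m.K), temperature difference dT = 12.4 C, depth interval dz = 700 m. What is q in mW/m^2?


q = k * dT / dz * 1000
= 4.48 * 12.4 / 700 * 1000
= 0.07936 * 1000
= 79.36 mW/m^2

79.36


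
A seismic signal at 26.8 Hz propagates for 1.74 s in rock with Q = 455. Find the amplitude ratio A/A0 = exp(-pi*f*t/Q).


pi*f*t/Q = pi*26.8*1.74/455 = 0.321975
A/A0 = exp(-0.321975) = 0.724716

0.724716


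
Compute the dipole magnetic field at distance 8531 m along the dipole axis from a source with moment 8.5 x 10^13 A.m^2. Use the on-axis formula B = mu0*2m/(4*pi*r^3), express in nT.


m = 8.5 x 10^13 = 85000000000000 A.m^2
2m = 170000000000000 A.m^2
r^3 = 8531^3 = 620868785291
B = (4pi*10^-7) * 170000000000000 / (4*pi * 620868785291) * 1e9
= 213628300.444106 / 7802067258853.7 * 1e9
= 27380.9868 nT

27380.9868


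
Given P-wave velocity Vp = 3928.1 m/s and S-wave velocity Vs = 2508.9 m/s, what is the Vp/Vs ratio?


Vp/Vs = 3928.1 / 2508.9
= 1.5657

1.5657


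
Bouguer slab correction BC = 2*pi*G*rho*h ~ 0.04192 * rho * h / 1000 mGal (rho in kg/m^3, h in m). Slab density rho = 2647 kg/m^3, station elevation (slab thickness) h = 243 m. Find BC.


BC = 0.04192 * rho * h / 1000
= 0.04192 * 2647 * 243 / 1000
= 26.9638 mGal

26.9638


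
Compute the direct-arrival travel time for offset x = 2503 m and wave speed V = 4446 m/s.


t = x / V
= 2503 / 4446
= 0.563 s

0.563


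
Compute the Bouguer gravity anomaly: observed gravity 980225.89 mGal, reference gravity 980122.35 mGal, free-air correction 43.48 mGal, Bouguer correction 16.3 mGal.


BA = g_obs - g_ref + FAC - BC
= 980225.89 - 980122.35 + 43.48 - 16.3
= 130.72 mGal

130.72


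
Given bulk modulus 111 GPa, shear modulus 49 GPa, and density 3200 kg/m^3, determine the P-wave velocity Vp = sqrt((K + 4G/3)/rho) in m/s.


First compute the effective modulus:
K + 4G/3 = 111e9 + 4*49e9/3 = 176333333333.33 Pa
Then divide by density:
176333333333.33 / 3200 = 55104166.6667 Pa/(kg/m^3)
Take the square root:
Vp = sqrt(55104166.6667) = 7423.22 m/s

7423.22


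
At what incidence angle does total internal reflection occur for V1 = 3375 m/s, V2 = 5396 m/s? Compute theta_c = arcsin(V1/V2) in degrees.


V1/V2 = 3375/5396 = 0.625463
theta_c = arcsin(0.625463) = 38.7162 degrees

38.7162


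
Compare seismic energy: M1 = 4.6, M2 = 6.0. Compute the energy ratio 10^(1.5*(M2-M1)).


M2 - M1 = 6.0 - 4.6 = 1.4
1.5 * 1.4 = 2.1
ratio = 10^2.1 = 125.89

125.89


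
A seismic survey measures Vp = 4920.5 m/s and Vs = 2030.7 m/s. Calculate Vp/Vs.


Vp/Vs = 4920.5 / 2030.7
= 2.4231

2.4231


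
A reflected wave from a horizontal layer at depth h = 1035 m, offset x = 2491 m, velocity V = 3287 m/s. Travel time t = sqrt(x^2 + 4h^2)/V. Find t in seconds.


x^2 + 4h^2 = 2491^2 + 4*1035^2 = 6205081 + 4284900 = 10489981
sqrt(10489981) = 3238.824
t = 3238.824 / 3287 = 0.9853 s

0.9853


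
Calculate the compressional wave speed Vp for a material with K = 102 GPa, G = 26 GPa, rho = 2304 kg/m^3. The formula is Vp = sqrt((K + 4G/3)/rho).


First compute the effective modulus:
K + 4G/3 = 102e9 + 4*26e9/3 = 136666666666.67 Pa
Then divide by density:
136666666666.67 / 2304 = 59317129.6296 Pa/(kg/m^3)
Take the square root:
Vp = sqrt(59317129.6296) = 7701.76 m/s

7701.76


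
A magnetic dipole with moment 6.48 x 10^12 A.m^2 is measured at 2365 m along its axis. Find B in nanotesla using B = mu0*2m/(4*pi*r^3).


m = 6.48 x 10^12 = 6480000000000 A.m^2
2m = 12960000000000 A.m^2
r^3 = 2365^3 = 13227977125
B = (4pi*10^-7) * 12960000000000 / (4*pi * 13227977125) * 1e9
= 16286016.316209 / 166227663031.02 * 1e9
= 97974.164 nT

97974.164


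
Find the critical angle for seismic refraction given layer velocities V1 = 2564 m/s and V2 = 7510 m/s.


V1/V2 = 2564/7510 = 0.341411
theta_c = arcsin(0.341411) = 19.9629 degrees

19.9629


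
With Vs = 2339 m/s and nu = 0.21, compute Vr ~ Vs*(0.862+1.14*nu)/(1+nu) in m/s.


Numerator factor = 0.862 + 1.14*0.21 = 1.1014
Denominator = 1 + 0.21 = 1.21
Vr = 2339 * 1.1014 / 1.21 = 2129.07 m/s

2129.07


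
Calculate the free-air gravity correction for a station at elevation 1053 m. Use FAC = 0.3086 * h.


FAC = 0.3086 * h
= 0.3086 * 1053
= 324.9558 mGal

324.9558


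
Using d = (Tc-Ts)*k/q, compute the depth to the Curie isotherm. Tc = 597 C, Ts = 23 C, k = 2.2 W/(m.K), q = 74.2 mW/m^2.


T_Curie - T_surf = 597 - 23 = 574 C
Convert q to W/m^2: 74.2 mW/m^2 = 0.0742 W/m^2
d = 574 * 2.2 / 0.0742 = 17018.87 m

17018.87


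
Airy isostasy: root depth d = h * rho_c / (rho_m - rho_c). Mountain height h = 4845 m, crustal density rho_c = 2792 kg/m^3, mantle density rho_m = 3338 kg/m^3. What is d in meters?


rho_m - rho_c = 3338 - 2792 = 546
d = 4845 * 2792 / 546
= 13527240 / 546
= 24775.16 m

24775.16


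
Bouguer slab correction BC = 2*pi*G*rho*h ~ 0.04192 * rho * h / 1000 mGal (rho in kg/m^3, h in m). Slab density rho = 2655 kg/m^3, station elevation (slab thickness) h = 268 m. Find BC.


BC = 0.04192 * rho * h / 1000
= 0.04192 * 2655 * 268 / 1000
= 29.8278 mGal

29.8278


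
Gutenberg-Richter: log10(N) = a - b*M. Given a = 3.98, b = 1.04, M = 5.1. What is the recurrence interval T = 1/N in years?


log10(N) = 3.98 - 1.04*5.1 = -1.324
N = 10^-1.324 = 0.047424
T = 1/N = 1/0.047424 = 21.0863 years

21.0863


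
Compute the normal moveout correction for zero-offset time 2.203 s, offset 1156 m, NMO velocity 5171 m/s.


x/Vnmo = 1156/5171 = 0.223554
(x/Vnmo)^2 = 0.049977
t0^2 = 4.853209
sqrt(4.853209 + 0.049977) = 2.214314
dt = 2.214314 - 2.203 = 0.011314

0.011314


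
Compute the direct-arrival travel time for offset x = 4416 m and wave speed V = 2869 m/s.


t = x / V
= 4416 / 2869
= 1.5392 s

1.5392


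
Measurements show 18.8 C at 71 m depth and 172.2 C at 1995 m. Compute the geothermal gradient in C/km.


dT = 172.2 - 18.8 = 153.4 C
dz = 1995 - 71 = 1924 m
gradient = dT/dz * 1000 = 153.4/1924 * 1000 = 79.7297 C/km

79.7297


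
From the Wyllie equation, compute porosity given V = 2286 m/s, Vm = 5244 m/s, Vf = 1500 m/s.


1/V - 1/Vm = 1/2286 - 1/5244 = 0.00024675
1/Vf - 1/Vm = 1/1500 - 1/5244 = 0.00047597
phi = 0.00024675 / 0.00047597 = 0.5184

0.5184


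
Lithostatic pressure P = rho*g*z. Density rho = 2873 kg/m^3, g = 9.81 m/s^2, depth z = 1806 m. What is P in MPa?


P = rho * g * z / 1e6
= 2873 * 9.81 * 1806 / 1e6
= 50900538.78 / 1e6
= 50.9005 MPa

50.9005


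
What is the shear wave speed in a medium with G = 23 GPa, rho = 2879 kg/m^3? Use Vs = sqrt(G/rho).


Convert G to Pa: G = 23e9 Pa
Compute G/rho = 23e9 / 2879 = 7988885.0295
Vs = sqrt(7988885.0295) = 2826.46 m/s

2826.46


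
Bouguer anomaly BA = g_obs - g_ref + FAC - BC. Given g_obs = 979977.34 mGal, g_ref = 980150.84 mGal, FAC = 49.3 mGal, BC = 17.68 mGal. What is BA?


BA = g_obs - g_ref + FAC - BC
= 979977.34 - 980150.84 + 49.3 - 17.68
= -141.88 mGal

-141.88


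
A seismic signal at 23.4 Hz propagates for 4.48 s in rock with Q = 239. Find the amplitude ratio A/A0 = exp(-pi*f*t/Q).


pi*f*t/Q = pi*23.4*4.48/239 = 1.377989
A/A0 = exp(-1.377989) = 0.252085

0.252085


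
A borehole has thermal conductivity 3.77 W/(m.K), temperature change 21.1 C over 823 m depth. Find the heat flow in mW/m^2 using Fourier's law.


q = k * dT / dz * 1000
= 3.77 * 21.1 / 823 * 1000
= 0.096655 * 1000
= 96.6549 mW/m^2

96.6549


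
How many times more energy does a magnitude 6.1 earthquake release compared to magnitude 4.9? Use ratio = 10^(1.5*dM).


M2 - M1 = 6.1 - 4.9 = 1.2
1.5 * 1.2 = 1.8
ratio = 10^1.8 = 63.1

63.1


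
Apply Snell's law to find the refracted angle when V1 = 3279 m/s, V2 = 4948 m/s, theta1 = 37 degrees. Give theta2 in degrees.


sin(theta1) = sin(37 deg) = 0.601815
sin(theta2) = V2/V1 * sin(theta1) = 4948/3279 * 0.601815 = 0.908137
theta2 = arcsin(0.908137) = 65.2491 degrees

65.2491


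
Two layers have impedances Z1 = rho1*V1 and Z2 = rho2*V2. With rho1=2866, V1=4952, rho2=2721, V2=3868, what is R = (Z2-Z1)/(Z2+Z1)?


Z1 = 2866 * 4952 = 14192432
Z2 = 2721 * 3868 = 10524828
R = (10524828 - 14192432) / (10524828 + 14192432) = -3667604 / 24717260 = -0.1484

-0.1484
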